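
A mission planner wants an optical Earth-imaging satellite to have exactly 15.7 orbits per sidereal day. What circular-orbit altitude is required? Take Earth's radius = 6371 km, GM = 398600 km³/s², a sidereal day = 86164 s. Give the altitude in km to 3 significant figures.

Required period T = 86164 / 15.7 = 5488.2 s.
From T = 2π√(a³/μ): a = (μ T²/4π²)^(1/3) = (398600 × 5488.2² / 4π²)^(1/3) = 6725 km.
Altitude h = a − R = 6725 − 6371 = 354 km.

354 km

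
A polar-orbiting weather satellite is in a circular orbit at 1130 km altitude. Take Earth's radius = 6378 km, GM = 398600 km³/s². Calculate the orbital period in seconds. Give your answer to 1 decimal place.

6474.4 seconds

Semi-major axis a = 6378 + 1130 = 7508 km. Period T = 2π√(a³/μ) = 2π√(7508³/398600) = 6474.4 s = 107.91 min.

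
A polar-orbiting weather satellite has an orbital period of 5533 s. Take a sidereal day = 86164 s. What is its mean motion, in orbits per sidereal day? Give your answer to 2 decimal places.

15.57

Orbits per sidereal day = 86164 / 5533.0 = 15.573.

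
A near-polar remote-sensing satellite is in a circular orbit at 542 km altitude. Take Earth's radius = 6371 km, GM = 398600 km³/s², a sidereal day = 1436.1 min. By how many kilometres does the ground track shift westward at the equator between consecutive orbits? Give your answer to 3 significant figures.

2660 km

Semi-major axis a = 6371 + 542 = 6913 km. Period T = 2π√(a³/μ) = 2π√(6913³/398600) = 5720.2 s = 95.34 min.
During one orbit Earth rotates (5720.2 / 86166) × 360° = 23.90°.
At the equator that is 23.90° × (2π·6371/360) km/° = 23.90 × 111.2 = 2657 km.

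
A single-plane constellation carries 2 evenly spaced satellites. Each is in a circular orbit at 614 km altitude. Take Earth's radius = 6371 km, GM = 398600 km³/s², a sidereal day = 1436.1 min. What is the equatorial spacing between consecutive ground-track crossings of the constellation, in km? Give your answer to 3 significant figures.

Semi-major axis a = 6371 + 614 = 6985 km. Period T = 2π√(a³/μ) = 2π√(6985³/398600) = 5809.8 s = 96.83 min.
Single-satellite node shift = (5809.8/86166) × 360° = 24.27°.
With 2 satellites evenly phased, successive equator crossings are 24.27/2 = 12.137° apart.
That is 12.137 × 111.2 = 1350 km at the equator.

1350 km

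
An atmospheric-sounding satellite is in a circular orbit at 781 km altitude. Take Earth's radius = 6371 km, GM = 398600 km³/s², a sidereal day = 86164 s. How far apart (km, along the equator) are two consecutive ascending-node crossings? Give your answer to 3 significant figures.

Semi-major axis a = 6371 + 781 = 7152 km. Period T = 2π√(a³/μ) = 2π√(7152³/398600) = 6019.4 s = 100.32 min.
During one orbit Earth rotates (6019.4 / 86164) × 360° = 25.15°.
At the equator that is 25.15° × (2π·6371/360) km/° = 25.15 × 111.2 = 2796 km.

2800 km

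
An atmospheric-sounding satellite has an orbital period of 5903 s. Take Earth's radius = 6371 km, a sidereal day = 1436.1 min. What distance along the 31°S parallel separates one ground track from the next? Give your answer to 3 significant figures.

2350 km

Node shift per orbit = (5903.0/86166) × 360° = 24.66°.
Equatorial spacing = 24.66 × 111.2 km/° = 2742 km.
At 31° latitude, spacing = 2742 × cos(31°) = 2351 km.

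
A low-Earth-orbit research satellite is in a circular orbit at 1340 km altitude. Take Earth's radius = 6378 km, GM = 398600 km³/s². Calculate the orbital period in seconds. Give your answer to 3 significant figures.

Semi-major axis a = 6378 + 1340 = 7718 km. Period T = 2π√(a³/μ) = 2π√(7718³/398600) = 6747.9 s = 112.46 min.

6750 seconds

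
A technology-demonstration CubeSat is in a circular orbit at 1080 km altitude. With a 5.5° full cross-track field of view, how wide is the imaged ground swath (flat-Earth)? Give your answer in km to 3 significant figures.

Half-angle = 5.5°/2 = 2.75°.
Swath width ≈ 2h·tan(θ/2) = 2 × 1080 × tan(2.75°) = 103.8 km.

104 km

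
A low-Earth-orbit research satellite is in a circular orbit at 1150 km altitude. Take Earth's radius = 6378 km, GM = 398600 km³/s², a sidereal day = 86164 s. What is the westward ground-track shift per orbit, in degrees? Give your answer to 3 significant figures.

Semi-major axis a = 6378 + 1150 = 7528 km. Period T = 2π√(a³/μ) = 2π√(7528³/398600) = 6500.3 s = 108.34 min.
During one orbit Earth rotates (6500.3 / 86164) × 360° = 27.16°.

27.2°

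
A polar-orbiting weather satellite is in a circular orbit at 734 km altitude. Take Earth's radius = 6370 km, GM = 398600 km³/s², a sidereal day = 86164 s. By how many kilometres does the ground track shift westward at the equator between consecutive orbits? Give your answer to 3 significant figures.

2770 km

Semi-major axis a = 6370 + 734 = 7104 km. Period T = 2π√(a³/μ) = 2π√(7104³/398600) = 5958.9 s = 99.31 min.
During one orbit Earth rotates (5958.9 / 86164) × 360° = 24.90°.
At the equator that is 24.90° × (2π·6370/360) km/° = 24.90 × 111.2 = 2768 km.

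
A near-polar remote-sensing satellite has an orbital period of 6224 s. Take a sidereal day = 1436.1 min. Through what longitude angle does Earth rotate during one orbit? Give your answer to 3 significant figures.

26.0°

During one orbit Earth rotates (6224.0 / 86166) × 360° = 26.00°.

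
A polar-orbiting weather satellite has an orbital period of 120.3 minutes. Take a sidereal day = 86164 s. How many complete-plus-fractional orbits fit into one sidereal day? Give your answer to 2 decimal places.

T = 120.3 min = 7218.0 s.
Orbits per sidereal day = 86164 / 7218.0 = 11.937.

11.94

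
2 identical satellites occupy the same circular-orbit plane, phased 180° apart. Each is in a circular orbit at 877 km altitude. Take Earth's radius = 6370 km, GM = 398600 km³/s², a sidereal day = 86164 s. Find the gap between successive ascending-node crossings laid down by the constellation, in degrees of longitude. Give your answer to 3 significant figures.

12.8°

Semi-major axis a = 6370 + 877 = 7247 km. Period T = 2π√(a³/μ) = 2π√(7247³/398600) = 6139.7 s = 102.33 min.
Single-satellite node shift = (6139.7/86164) × 360° = 25.65°.
With 2 satellites evenly phased, successive equator crossings are 25.65/2 = 12.826° apart.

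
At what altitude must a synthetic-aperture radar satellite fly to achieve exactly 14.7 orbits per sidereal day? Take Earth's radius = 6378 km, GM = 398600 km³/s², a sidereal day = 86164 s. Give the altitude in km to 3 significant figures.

648 km

Required period T = 86164 / 14.7 = 5861.5 s.
From T = 2π√(a³/μ): a = (μ T²/4π²)^(1/3) = (398600 × 5861.5² / 4π²)^(1/3) = 7026 km.
Altitude h = a − R = 7026 − 6378 = 648 km.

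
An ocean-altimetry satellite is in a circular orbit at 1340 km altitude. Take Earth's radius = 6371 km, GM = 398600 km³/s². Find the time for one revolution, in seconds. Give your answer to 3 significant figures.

Semi-major axis a = 6371 + 1340 = 7711 km. Period T = 2π√(a³/μ) = 2π√(7711³/398600) = 6738.7 s = 112.31 min.

6740 seconds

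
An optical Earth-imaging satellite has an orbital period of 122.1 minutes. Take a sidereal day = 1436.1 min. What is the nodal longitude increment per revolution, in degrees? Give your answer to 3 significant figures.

T = 122.1 min = 7326.0 s.
During one orbit Earth rotates (7326.0 / 86166) × 360° = 30.61°.

30.6°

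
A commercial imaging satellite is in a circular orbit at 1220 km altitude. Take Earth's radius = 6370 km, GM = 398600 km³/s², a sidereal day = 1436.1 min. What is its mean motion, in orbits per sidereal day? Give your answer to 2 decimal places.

13.09

Semi-major axis a = 6370 + 1220 = 7590 km. Period T = 2π√(a³/μ) = 2π√(7590³/398600) = 6580.7 s = 109.68 min.
Orbits per sidereal day = 86166 / 6580.7 = 13.094.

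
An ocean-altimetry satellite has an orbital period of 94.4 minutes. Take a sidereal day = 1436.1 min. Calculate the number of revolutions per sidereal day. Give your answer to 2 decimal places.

15.21

T = 94.4 min = 5664.0 s.
Orbits per sidereal day = 86166 / 5664.0 = 15.213.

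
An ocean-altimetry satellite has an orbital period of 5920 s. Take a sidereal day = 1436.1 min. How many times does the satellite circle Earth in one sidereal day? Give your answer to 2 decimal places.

14.56

Orbits per sidereal day = 86166 / 5920.0 = 14.555.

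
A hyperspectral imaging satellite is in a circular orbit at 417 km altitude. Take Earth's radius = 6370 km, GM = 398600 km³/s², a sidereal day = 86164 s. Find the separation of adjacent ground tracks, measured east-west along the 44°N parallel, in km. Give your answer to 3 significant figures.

Semi-major axis a = 6370 + 417 = 6787 km. Period T = 2π√(a³/μ) = 2π√(6787³/398600) = 5564.5 s = 92.74 min.
Node shift per orbit = (5564.5/86164) × 360° = 23.25°.
Equatorial spacing = 23.25 × 111.2 km/° = 2585 km.
At 44° latitude, spacing = 2585 × cos(44°) = 1859 km.

1860 km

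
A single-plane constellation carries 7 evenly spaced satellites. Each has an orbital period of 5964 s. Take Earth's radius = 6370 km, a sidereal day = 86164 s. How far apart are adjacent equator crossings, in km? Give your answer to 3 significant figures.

Single-satellite node shift = (5964.0/86164) × 360° = 24.92°.
With 7 satellites evenly phased, successive equator crossings are 24.92/7 = 3.560° apart.
That is 3.560 × 111.2 = 396 km at the equator.

396 km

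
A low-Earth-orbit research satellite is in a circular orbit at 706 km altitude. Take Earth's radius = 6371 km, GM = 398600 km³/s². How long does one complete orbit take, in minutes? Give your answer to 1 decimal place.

98.7 min

Semi-major axis a = 6371 + 706 = 7077 km. Period T = 2π√(a³/μ) = 2π√(7077³/398600) = 5925.0 s = 98.75 min.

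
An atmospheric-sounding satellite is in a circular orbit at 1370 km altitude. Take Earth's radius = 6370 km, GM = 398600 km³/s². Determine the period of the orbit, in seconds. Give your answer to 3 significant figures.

6780 seconds

Semi-major axis a = 6370 + 1370 = 7740 km. Period T = 2π√(a³/μ) = 2π√(7740³/398600) = 6776.8 s = 112.95 min.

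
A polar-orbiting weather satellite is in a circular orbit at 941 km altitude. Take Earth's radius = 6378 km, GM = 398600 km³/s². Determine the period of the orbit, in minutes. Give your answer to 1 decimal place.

103.9 min

Semi-major axis a = 6378 + 941 = 7319 km. Period T = 2π√(a³/μ) = 2π√(7319³/398600) = 6231.4 s = 103.86 min.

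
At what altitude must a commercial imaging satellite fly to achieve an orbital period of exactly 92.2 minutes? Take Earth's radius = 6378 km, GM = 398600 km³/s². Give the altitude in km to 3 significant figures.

T = 92.2 min = 5532.0 s.
From T = 2π√(a³/μ): a = (μ T²/4π²)^(1/3) = (398600 × 5532.0² / 4π²)^(1/3) = 6761 km.
Altitude h = a − R = 6761 − 6378 = 383 km.

383 km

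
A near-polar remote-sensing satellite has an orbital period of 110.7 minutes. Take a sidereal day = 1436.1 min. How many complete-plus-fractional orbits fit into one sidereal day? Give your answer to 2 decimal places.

12.97

T = 110.7 min = 6642.0 s.
Orbits per sidereal day = 86166 / 6642.0 = 12.973.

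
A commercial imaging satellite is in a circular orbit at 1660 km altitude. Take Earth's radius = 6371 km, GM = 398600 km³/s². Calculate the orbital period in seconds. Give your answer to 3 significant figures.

Semi-major axis a = 6371 + 1660 = 8031 km. Period T = 2π√(a³/μ) = 2π√(8031³/398600) = 7162.5 s = 119.38 min.

7160 seconds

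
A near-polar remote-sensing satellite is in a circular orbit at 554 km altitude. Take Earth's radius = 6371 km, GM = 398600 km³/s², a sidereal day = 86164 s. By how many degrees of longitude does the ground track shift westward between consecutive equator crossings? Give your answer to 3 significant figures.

24.0°

Semi-major axis a = 6371 + 554 = 6925 km. Period T = 2π√(a³/μ) = 2π√(6925³/398600) = 5735.1 s = 95.58 min.
During one orbit Earth rotates (5735.1 / 86164) × 360° = 23.96°.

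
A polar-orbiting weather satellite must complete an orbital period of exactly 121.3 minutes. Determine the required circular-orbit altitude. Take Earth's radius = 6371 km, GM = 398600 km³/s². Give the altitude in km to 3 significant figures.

T = 121.3 min = 7278.0 s.
From T = 2π√(a³/μ): a = (μ T²/4π²)^(1/3) = (398600 × 7278.0² / 4π²)^(1/3) = 8117 km.
Altitude h = a − R = 8117 − 6371 = 1746 km.

1750 km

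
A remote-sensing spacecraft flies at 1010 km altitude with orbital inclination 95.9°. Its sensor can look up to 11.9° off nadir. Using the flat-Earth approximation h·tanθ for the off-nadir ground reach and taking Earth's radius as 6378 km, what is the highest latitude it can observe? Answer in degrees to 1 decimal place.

Retrograde orbit: the ground track reaches ±(180° − i) = ±(180 − 95.9) = ±84.1°.
Sensor half-swath on the ground ≈ 1010·tan(11.9°) = 213 km = 1.91° of latitude.
Maximum observable latitude ≈ 84.1 + 1.91 = 86.0°.

86.0°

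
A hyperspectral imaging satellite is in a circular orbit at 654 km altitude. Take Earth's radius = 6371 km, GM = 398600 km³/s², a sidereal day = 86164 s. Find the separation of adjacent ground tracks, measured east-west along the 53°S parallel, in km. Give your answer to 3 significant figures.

1640 km

Semi-major axis a = 6371 + 654 = 7025 km. Period T = 2π√(a³/μ) = 2π√(7025³/398600) = 5859.8 s = 97.66 min.
Node shift per orbit = (5859.8/86164) × 360° = 24.48°.
Equatorial spacing = 24.48 × 111.2 km/° = 2722 km.
At 53° latitude, spacing = 2722 × cos(53°) = 1638 km.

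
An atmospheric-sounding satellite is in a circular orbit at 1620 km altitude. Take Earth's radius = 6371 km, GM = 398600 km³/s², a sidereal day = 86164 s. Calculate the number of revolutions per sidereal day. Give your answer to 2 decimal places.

Semi-major axis a = 6371 + 1620 = 7991 km. Period T = 2π√(a³/μ) = 2π√(7991³/398600) = 7109.1 s = 118.48 min.
Orbits per sidereal day = 86164 / 7109.1 = 12.120.

12.12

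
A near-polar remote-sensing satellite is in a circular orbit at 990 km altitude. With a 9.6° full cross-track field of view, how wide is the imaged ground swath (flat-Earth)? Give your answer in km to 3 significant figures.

Half-angle = 9.6°/2 = 4.8°.
Swath width ≈ 2h·tan(θ/2) = 2 × 990 × tan(4.8°) = 166.3 km.

166 km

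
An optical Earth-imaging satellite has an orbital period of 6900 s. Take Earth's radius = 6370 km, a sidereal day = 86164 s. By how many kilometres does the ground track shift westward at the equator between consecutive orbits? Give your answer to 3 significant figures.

During one orbit Earth rotates (6900.0 / 86164) × 360° = 28.83°.
At the equator that is 28.83° × (2π·6370/360) km/° = 28.83 × 111.2 = 3205 km.

3210 km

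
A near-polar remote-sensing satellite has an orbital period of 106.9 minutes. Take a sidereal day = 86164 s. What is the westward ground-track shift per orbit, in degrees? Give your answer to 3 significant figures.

T = 106.9 min = 6414.0 s.
During one orbit Earth rotates (6414.0 / 86164) × 360° = 26.80°.

26.8°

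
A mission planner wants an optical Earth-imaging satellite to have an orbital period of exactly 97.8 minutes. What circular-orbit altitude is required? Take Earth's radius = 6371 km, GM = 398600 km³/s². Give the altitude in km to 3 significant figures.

T = 97.8 min = 5868.0 s.
From T = 2π√(a³/μ): a = (μ T²/4π²)^(1/3) = (398600 × 5868.0² / 4π²)^(1/3) = 7032 km.
Altitude h = a − R = 7032 − 6371 = 661 km.

661 km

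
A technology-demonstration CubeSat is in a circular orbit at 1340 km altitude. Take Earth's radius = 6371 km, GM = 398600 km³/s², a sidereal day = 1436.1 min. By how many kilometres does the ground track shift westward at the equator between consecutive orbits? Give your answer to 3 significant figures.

Semi-major axis a = 6371 + 1340 = 7711 km. Period T = 2π√(a³/μ) = 2π√(7711³/398600) = 6738.7 s = 112.31 min.
During one orbit Earth rotates (6738.7 / 86166) × 360° = 28.15°.
At the equator that is 28.15° × (2π·6371/360) km/° = 28.15 × 111.2 = 3131 km.

3130 km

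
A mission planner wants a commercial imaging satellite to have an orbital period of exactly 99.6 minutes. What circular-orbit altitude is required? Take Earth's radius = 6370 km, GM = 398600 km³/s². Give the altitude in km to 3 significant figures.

748 km

T = 99.6 min = 5976.0 s.
From T = 2π√(a³/μ): a = (μ T²/4π²)^(1/3) = (398600 × 5976.0² / 4π²)^(1/3) = 7118 km.
Altitude h = a − R = 7118 − 6370 = 748 km.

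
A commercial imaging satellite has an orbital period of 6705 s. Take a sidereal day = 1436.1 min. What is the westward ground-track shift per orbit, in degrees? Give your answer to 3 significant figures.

28.0°

During one orbit Earth rotates (6705.0 / 86166) × 360° = 28.01°.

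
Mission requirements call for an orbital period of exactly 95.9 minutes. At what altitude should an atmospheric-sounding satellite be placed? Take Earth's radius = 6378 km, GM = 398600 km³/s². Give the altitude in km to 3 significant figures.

562 km

T = 95.9 min = 5754.0 s.
From T = 2π√(a³/μ): a = (μ T²/4π²)^(1/3) = (398600 × 5754.0² / 4π²)^(1/3) = 6940 km.
Altitude h = a − R = 6940 − 6378 = 562 km.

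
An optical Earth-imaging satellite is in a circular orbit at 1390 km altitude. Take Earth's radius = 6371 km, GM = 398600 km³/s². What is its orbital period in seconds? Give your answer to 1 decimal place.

Semi-major axis a = 6371 + 1390 = 7761 km. Period T = 2π√(a³/μ) = 2π√(7761³/398600) = 6804.4 s = 113.41 min.

6804.4 seconds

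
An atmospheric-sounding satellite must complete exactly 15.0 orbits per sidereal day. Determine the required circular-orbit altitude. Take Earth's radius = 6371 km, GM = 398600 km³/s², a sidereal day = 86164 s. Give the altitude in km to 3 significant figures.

561 km

Required period T = 86164 / 15.0 = 5744.3 s.
From T = 2π√(a³/μ): a = (μ T²/4π²)^(1/3) = (398600 × 5744.3² / 4π²)^(1/3) = 6932 km.
Altitude h = a − R = 6932 − 6371 = 561 km.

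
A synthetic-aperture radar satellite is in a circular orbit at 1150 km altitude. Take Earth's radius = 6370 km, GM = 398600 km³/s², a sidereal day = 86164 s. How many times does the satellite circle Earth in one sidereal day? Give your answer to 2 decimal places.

Semi-major axis a = 6370 + 1150 = 7520 km. Period T = 2π√(a³/μ) = 2π√(7520³/398600) = 6489.9 s = 108.16 min.
Orbits per sidereal day = 86164 / 6489.9 = 13.277.

13.28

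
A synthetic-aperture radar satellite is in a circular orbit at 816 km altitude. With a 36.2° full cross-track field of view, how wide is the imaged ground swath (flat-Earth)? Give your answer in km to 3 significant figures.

Half-angle = 36.2°/2 = 18.1°.
Swath width ≈ 2h·tan(θ/2) = 2 × 816 × tan(18.1°) = 533.4 km.

533 km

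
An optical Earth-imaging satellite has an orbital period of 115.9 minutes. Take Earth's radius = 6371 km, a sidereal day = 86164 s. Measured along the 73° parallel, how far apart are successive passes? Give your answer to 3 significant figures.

T = 115.9 min = 6954.0 s.
Node shift per orbit = (6954.0/86164) × 360° = 29.05°.
Equatorial spacing = 29.05 × 111.2 km/° = 3231 km.
At 73° latitude, spacing = 3231 × cos(73°) = 945 km.

945 km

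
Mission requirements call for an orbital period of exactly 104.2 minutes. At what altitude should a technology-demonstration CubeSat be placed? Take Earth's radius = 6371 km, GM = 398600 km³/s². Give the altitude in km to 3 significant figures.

T = 104.2 min = 6252.0 s.
From T = 2π√(a³/μ): a = (μ T²/4π²)^(1/3) = (398600 × 6252.0² / 4π²)^(1/3) = 7335 km.
Altitude h = a − R = 7335 − 6371 = 964 km.

964 km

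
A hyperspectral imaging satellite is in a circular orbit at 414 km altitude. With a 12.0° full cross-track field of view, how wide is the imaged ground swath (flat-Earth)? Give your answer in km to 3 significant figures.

87.0 km

Half-angle = 12.0°/2 = 6°.
Swath width ≈ 2h·tan(θ/2) = 2 × 414 × tan(6°) = 87.0 km.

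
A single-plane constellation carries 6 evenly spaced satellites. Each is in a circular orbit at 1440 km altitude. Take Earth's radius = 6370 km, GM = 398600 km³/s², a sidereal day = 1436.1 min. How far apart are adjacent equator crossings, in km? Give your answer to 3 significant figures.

532 km

Semi-major axis a = 6370 + 1440 = 7810 km. Period T = 2π√(a³/μ) = 2π√(7810³/398600) = 6868.9 s = 114.48 min.
Single-satellite node shift = (6868.9/86166) × 360° = 28.70°.
With 6 satellites evenly phased, successive equator crossings are 28.70/6 = 4.783° apart.
That is 4.783 × 111.2 = 532 km at the equator.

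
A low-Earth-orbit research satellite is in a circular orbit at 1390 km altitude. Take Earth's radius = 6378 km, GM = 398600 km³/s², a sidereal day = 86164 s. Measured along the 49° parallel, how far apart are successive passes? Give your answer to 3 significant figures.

Semi-major axis a = 6378 + 1390 = 7768 km. Period T = 2π√(a³/μ) = 2π√(7768³/398600) = 6813.6 s = 113.56 min.
Node shift per orbit = (6813.6/86164) × 360° = 28.47°.
Equatorial spacing = 28.47 × 111.3 km/° = 3169 km.
At 49° latitude, spacing = 3169 × cos(49°) = 2079 km.

2080 km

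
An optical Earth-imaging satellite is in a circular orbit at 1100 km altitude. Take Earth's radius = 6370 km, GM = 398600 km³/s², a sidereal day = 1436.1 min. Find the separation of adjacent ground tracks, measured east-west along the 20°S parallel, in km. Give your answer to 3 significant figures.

Semi-major axis a = 6370 + 1100 = 7470 km. Period T = 2π√(a³/μ) = 2π√(7470³/398600) = 6425.3 s = 107.09 min.
Node shift per orbit = (6425.3/86166) × 360° = 26.84°.
Equatorial spacing = 26.84 × 111.2 km/° = 2985 km.
At 20° latitude, spacing = 2985 × cos(20°) = 2805 km.

2800 km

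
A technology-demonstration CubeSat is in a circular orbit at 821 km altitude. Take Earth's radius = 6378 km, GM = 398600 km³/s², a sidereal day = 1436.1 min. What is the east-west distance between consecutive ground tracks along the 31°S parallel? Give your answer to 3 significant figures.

Semi-major axis a = 6378 + 821 = 7199 km. Period T = 2π√(a³/μ) = 2π√(7199³/398600) = 6078.8 s = 101.31 min.
Node shift per orbit = (6078.8/86166) × 360° = 25.40°.
Equatorial spacing = 25.40 × 111.3 km/° = 2827 km.
At 31° latitude, spacing = 2827 × cos(31°) = 2423 km.

2420 km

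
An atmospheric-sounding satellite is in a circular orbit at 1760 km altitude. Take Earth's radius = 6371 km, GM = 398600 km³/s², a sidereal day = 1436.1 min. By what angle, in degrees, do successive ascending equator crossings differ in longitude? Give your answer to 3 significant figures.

30.5°

Semi-major axis a = 6371 + 1760 = 8131 km. Period T = 2π√(a³/μ) = 2π√(8131³/398600) = 7296.7 s = 121.61 min.
During one orbit Earth rotates (7296.7 / 86166) × 360° = 30.49°.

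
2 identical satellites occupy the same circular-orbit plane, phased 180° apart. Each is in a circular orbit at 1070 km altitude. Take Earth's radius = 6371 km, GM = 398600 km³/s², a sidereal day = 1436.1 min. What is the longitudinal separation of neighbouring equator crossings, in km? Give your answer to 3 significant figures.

1480 km

Semi-major axis a = 6371 + 1070 = 7441 km. Period T = 2π√(a³/μ) = 2π√(7441³/398600) = 6387.9 s = 106.47 min.
Single-satellite node shift = (6387.9/86166) × 360° = 26.69°.
With 2 satellites evenly phased, successive equator crossings are 26.69/2 = 13.344° apart.
That is 13.344 × 111.2 = 1484 km at the equator.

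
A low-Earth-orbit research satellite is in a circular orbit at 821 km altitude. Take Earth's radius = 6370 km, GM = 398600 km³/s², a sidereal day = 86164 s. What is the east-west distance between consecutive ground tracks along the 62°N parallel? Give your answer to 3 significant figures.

Semi-major axis a = 6370 + 821 = 7191 km. Period T = 2π√(a³/μ) = 2π√(7191³/398600) = 6068.7 s = 101.14 min.
Node shift per orbit = (6068.7/86164) × 360° = 25.36°.
Equatorial spacing = 25.36 × 111.2 km/° = 2819 km.
At 62° latitude, spacing = 2819 × cos(62°) = 1323 km.

1320 km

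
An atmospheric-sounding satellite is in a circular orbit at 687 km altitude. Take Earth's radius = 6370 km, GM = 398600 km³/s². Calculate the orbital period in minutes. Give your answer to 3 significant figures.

Semi-major axis a = 6370 + 687 = 7057 km. Period T = 2π√(a³/μ) = 2π√(7057³/398600) = 5899.9 s = 98.33 min.

98.3 min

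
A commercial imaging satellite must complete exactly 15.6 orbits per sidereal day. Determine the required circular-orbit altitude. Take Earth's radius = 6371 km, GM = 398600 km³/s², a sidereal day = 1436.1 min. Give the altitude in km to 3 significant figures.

383 km

Required period T = 86166 / 15.6 = 5523.5 s.
From T = 2π√(a³/μ): a = (μ T²/4π²)^(1/3) = (398600 × 5523.5² / 4π²)^(1/3) = 6754 km.
Altitude h = a − R = 6754 − 6371 = 383 km.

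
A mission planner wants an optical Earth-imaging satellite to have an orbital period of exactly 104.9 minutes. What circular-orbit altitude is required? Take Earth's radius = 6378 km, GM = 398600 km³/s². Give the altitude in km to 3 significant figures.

T = 104.9 min = 6294.0 s.
From T = 2π√(a³/μ): a = (μ T²/4π²)^(1/3) = (398600 × 6294.0² / 4π²)^(1/3) = 7368 km.
Altitude h = a − R = 7368 − 6378 = 990 km.

990 km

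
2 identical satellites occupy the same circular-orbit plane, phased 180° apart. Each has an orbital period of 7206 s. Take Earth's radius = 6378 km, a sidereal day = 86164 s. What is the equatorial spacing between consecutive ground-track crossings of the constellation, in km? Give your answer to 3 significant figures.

1680 km

Single-satellite node shift = (7206.0/86164) × 360° = 30.11°.
With 2 satellites evenly phased, successive equator crossings are 30.11/2 = 15.054° apart.
That is 15.054 × 111.3 = 1676 km at the equator.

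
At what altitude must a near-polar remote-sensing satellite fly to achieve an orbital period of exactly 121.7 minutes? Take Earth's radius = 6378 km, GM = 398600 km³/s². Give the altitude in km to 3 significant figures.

1760 km

T = 121.7 min = 7302.0 s.
From T = 2π√(a³/μ): a = (μ T²/4π²)^(1/3) = (398600 × 7302.0² / 4π²)^(1/3) = 8135 km.
Altitude h = a − R = 8135 − 6378 = 1757 km.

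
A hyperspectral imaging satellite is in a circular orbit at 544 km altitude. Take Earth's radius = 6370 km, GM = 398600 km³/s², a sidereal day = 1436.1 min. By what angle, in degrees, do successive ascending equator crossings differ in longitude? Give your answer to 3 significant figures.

23.9°

Semi-major axis a = 6370 + 544 = 6914 km. Period T = 2π√(a³/μ) = 2π√(6914³/398600) = 5721.4 s = 95.36 min.
During one orbit Earth rotates (5721.4 / 86166) × 360° = 23.90°.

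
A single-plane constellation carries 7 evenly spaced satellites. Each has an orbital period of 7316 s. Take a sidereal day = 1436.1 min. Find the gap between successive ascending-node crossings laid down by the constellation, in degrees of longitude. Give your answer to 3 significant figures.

4.37°

Single-satellite node shift = (7316.0/86166) × 360° = 30.57°.
With 7 satellites evenly phased, successive equator crossings are 30.57/7 = 4.367° apart.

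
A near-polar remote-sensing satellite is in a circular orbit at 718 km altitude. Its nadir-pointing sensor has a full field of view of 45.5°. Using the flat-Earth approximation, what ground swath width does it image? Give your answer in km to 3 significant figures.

Half-angle = 45.5°/2 = 22.75°.
Swath width ≈ 2h·tan(θ/2) = 2 × 718 × tan(22.75°) = 602.2 km.

602 km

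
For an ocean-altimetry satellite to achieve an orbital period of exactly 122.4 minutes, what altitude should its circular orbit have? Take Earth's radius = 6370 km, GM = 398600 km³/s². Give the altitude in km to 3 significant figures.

T = 122.4 min = 7344.0 s.
From T = 2π√(a³/μ): a = (μ T²/4π²)^(1/3) = (398600 × 7344.0² / 4π²)^(1/3) = 8166 km.
Altitude h = a − R = 8166 − 6370 = 1796 km.

1800 km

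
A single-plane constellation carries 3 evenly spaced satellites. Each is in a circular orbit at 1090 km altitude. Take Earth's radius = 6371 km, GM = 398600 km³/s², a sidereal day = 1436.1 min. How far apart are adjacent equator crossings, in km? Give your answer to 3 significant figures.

Semi-major axis a = 6371 + 1090 = 7461 km. Period T = 2π√(a³/μ) = 2π√(7461³/398600) = 6413.7 s = 106.89 min.
Single-satellite node shift = (6413.7/86166) × 360° = 26.80°.
With 3 satellites evenly phased, successive equator crossings are 26.80/3 = 8.932° apart.
That is 8.932 × 111.2 = 993 km at the equator.

993 km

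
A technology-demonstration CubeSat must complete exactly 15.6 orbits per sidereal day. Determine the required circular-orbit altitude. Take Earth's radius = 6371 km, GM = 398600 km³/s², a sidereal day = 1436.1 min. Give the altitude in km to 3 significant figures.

383 km

Required period T = 86166 / 15.6 = 5523.5 s.
From T = 2π√(a³/μ): a = (μ T²/4π²)^(1/3) = (398600 × 5523.5² / 4π²)^(1/3) = 6754 km.
Altitude h = a − R = 6754 − 6371 = 383 km.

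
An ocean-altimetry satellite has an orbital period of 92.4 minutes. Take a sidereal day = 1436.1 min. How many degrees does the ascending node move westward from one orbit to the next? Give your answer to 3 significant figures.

23.2°

T = 92.4 min = 5544.0 s.
During one orbit Earth rotates (5544.0 / 86166) × 360° = 23.16°.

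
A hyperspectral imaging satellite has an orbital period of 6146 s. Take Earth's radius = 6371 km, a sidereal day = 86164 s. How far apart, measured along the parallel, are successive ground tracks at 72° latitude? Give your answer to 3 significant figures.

882 km

Node shift per orbit = (6146.0/86164) × 360° = 25.68°.
Equatorial spacing = 25.68 × 111.2 km/° = 2855 km.
At 72° latitude, spacing = 2855 × cos(72°) = 882 km.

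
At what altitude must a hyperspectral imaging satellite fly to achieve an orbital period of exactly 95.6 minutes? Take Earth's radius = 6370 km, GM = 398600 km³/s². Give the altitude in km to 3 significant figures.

T = 95.6 min = 5736.0 s.
From T = 2π√(a³/μ): a = (μ T²/4π²)^(1/3) = (398600 × 5736.0² / 4π²)^(1/3) = 6926 km.
Altitude h = a − R = 6926 − 6370 = 556 km.

556 km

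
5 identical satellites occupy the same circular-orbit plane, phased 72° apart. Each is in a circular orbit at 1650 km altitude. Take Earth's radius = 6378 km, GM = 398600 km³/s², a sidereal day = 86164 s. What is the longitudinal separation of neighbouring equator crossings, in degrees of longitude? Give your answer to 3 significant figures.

5.98°

Semi-major axis a = 6378 + 1650 = 8028 km. Period T = 2π√(a³/μ) = 2π√(8028³/398600) = 7158.5 s = 119.31 min.
Single-satellite node shift = (7158.5/86164) × 360° = 29.91°.
With 5 satellites evenly phased, successive equator crossings are 29.91/5 = 5.982° apart.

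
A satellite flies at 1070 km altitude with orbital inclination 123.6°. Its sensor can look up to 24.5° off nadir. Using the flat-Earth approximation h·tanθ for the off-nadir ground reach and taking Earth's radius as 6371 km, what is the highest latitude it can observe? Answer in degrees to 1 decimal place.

60.8°

Retrograde orbit: the ground track reaches ±(180° − i) = ±(180 − 123.6) = ±56.4°.
Sensor half-swath on the ground ≈ 1070·tan(24.5°) = 488 km = 4.39° of latitude.
Maximum observable latitude ≈ 56.4 + 4.39 = 60.8°.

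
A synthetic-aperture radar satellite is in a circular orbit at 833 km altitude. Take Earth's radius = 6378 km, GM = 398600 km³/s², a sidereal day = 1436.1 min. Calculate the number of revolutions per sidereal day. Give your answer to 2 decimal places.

Semi-major axis a = 6378 + 833 = 7211 km. Period T = 2π√(a³/μ) = 2π√(7211³/398600) = 6094.0 s = 101.57 min.
Orbits per sidereal day = 86166 / 6094.0 = 14.139.

14.14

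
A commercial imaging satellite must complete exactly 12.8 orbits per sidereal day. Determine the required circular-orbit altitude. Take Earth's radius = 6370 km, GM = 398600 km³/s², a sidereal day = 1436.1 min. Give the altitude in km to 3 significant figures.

1340 km

Required period T = 86166 / 12.8 = 6731.7 s.
From T = 2π√(a³/μ): a = (μ T²/4π²)^(1/3) = (398600 × 6731.7² / 4π²)^(1/3) = 7706 km.
Altitude h = a − R = 7706 − 6370 = 1336 km.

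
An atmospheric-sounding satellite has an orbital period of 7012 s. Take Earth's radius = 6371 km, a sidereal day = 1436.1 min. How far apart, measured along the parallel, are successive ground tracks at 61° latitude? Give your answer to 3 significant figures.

1580 km

Node shift per orbit = (7012.0/86166) × 360° = 29.30°.
Equatorial spacing = 29.30 × 111.2 km/° = 3258 km.
At 61° latitude, spacing = 3258 × cos(61°) = 1579 km.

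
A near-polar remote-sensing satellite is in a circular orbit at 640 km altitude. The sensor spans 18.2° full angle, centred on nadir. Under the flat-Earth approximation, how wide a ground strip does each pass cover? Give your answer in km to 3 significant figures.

Half-angle = 18.2°/2 = 9.1°.
Swath width ≈ 2h·tan(θ/2) = 2 × 640 × tan(9.1°) = 205.0 km.

205 km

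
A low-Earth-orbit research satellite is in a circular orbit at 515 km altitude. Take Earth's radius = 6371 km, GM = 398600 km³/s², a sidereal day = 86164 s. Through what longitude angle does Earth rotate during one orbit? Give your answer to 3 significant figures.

23.8°

Semi-major axis a = 6371 + 515 = 6886 km. Period T = 2π√(a³/μ) = 2π√(6886³/398600) = 5686.7 s = 94.78 min.
During one orbit Earth rotates (5686.7 / 86164) × 360° = 23.76°.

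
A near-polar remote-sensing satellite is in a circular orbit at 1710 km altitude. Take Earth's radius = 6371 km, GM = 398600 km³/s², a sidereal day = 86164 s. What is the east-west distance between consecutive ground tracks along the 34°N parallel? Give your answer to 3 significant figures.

Semi-major axis a = 6371 + 1710 = 8081 km. Period T = 2π√(a³/μ) = 2π√(8081³/398600) = 7229.5 s = 120.49 min.
Node shift per orbit = (7229.5/86164) × 360° = 30.21°.
Equatorial spacing = 30.21 × 111.2 km/° = 3359 km.
At 34° latitude, spacing = 3359 × cos(34°) = 2784 km.

2780 km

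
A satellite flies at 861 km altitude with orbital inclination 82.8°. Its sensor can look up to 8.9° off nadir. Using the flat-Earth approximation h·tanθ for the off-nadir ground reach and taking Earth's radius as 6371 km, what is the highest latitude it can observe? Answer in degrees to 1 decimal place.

For a prograde orbit the ground track reaches latitude ±i = ±82.8°.
Sensor half-swath on the ground ≈ 861·tan(8.9°) = 135 km = 1.21° of latitude.
Maximum observable latitude ≈ 82.8 + 1.21 = 84.0°.

84.0°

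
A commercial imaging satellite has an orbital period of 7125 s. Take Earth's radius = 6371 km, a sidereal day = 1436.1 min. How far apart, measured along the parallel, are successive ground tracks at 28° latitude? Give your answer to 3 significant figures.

2920 km

Node shift per orbit = (7125.0/86166) × 360° = 29.77°.
Equatorial spacing = 29.77 × 111.2 km/° = 3310 km.
At 28° latitude, spacing = 3310 × cos(28°) = 2923 km.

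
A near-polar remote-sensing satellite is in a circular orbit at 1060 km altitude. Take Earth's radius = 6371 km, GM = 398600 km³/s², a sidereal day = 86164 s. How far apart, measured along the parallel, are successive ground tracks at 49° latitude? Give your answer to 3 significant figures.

1940 km

Semi-major axis a = 6371 + 1060 = 7431 km. Period T = 2π√(a³/μ) = 2π√(7431³/398600) = 6375.0 s = 106.25 min.
Node shift per orbit = (6375.0/86164) × 360° = 26.64°.
Equatorial spacing = 26.64 × 111.2 km/° = 2962 km.
At 49° latitude, spacing = 2962 × cos(49°) = 1943 km.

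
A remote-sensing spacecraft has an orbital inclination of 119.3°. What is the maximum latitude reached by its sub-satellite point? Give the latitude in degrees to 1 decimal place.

60.7°

Retrograde orbit: the ground track reaches ±(180° − i) = ±(180 − 119.3) = ±60.7°.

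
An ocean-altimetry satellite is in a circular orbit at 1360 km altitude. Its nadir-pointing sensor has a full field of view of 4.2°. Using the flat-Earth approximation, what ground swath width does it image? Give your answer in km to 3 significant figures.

Half-angle = 4.2°/2 = 2.1°.
Swath width ≈ 2h·tan(θ/2) = 2 × 1360 × tan(2.1°) = 99.7 km.

99.7 km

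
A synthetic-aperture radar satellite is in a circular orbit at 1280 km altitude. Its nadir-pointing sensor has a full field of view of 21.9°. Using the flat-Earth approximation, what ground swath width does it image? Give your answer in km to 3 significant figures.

495 km

Half-angle = 21.9°/2 = 10.95°.
Swath width ≈ 2h·tan(θ/2) = 2 × 1280 × tan(10.95°) = 495.3 km.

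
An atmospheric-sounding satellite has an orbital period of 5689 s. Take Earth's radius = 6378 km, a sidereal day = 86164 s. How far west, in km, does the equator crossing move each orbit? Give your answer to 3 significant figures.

During one orbit Earth rotates (5689.0 / 86164) × 360° = 23.77°.
At the equator that is 23.77° × (2π·6378/360) km/° = 23.77 × 111.3 = 2646 km.

2650 km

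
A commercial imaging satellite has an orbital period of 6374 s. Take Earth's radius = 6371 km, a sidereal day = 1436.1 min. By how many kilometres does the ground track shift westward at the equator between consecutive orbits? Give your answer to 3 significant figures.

During one orbit Earth rotates (6374.0 / 86166) × 360° = 26.63°.
At the equator that is 26.63° × (2π·6371/360) km/° = 26.63 × 111.2 = 2961 km.

2960 km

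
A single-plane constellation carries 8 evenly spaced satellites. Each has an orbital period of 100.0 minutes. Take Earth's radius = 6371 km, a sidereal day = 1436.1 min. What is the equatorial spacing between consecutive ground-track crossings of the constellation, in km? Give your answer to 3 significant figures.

T = 100.0 min = 6000.0 s.
Single-satellite node shift = (6000.0/86166) × 360° = 25.07°.
With 8 satellites evenly phased, successive equator crossings are 25.07/8 = 3.133° apart.
That is 3.133 × 111.2 = 348 km at the equator.

348 km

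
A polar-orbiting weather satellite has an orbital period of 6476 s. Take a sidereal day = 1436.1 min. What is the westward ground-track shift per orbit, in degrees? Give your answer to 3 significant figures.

27.1°

During one orbit Earth rotates (6476.0 / 86166) × 360° = 27.06°.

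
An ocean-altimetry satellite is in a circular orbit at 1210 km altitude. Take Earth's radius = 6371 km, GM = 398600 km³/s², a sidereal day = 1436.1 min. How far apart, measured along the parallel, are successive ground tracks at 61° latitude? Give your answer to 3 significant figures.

Semi-major axis a = 6371 + 1210 = 7581 km. Period T = 2π√(a³/μ) = 2π√(7581³/398600) = 6569.0 s = 109.48 min.
Node shift per orbit = (6569.0/86166) × 360° = 27.45°.
Equatorial spacing = 27.45 × 111.2 km/° = 3052 km.
At 61° latitude, spacing = 3052 × cos(61°) = 1480 km.

1480 km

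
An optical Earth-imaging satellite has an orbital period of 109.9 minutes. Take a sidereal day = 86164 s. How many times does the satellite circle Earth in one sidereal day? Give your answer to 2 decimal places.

13.07

T = 109.9 min = 6594.0 s.
Orbits per sidereal day = 86164 / 6594.0 = 13.067.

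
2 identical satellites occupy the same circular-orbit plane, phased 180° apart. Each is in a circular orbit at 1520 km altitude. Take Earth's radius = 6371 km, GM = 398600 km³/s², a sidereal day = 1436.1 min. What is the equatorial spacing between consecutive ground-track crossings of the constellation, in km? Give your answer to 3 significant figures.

Semi-major axis a = 6371 + 1520 = 7891 km. Period T = 2π√(a³/μ) = 2π√(7891³/398600) = 6976.0 s = 116.27 min.
Single-satellite node shift = (6976.0/86166) × 360° = 29.15°.
With 2 satellites evenly phased, successive equator crossings are 29.15/2 = 14.573° apart.
That is 14.573 × 111.2 = 1620 km at the equator.

1620 km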